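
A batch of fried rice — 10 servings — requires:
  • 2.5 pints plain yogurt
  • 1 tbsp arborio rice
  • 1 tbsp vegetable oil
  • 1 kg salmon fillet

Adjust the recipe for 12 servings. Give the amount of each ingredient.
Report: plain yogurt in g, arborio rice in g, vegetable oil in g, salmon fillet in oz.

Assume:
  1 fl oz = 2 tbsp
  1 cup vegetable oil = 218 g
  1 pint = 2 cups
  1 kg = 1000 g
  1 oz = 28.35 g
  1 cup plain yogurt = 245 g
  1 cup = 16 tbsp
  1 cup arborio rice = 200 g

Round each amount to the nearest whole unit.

plain yogurt: 1470 g; arborio rice: 15 g; vegetable oil: 16 g; salmon fillet: 42 oz

Scaling factor: 12/10 = 6/5 = 1.2.
plain yogurt: 2.5 pint × 6/5 × 2 cup/pint × 245 g/cup = 1470 g
arborio rice: 1 tbsp × 6/5 ÷ 16 tbsp/cup × 200 g/cup = 15 g
vegetable oil: 1 tbsp × 6/5 ÷ 16 tbsp/cup × 218 g/cup ≈ 16 g
salmon fillet: 1 kg × 6/5 × 1000 g/kg ÷ 28.35 g/oz ≈ 42 oz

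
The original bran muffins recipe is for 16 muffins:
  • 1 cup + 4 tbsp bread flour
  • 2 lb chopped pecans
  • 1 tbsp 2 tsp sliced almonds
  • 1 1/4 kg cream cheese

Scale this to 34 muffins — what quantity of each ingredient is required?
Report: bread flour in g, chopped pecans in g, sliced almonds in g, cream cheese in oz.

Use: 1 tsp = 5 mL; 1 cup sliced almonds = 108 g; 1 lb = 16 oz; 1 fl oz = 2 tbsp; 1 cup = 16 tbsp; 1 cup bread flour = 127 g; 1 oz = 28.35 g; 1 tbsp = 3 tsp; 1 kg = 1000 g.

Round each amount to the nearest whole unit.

Scaling factor: 34/16 = 17/8 = 2.125.
bread flour: (1 cup + 4 tbsp = 1.25 cup) × 17/8 × 127 g/cup ≈ 337 g
chopped pecans: 2 lb × 17/8 × 16 oz/lb × 28.35 g/oz ≈ 1928 g
sliced almonds: (1 tbsp + 2 tsp = 5/3 tbsp) × 17/8 ÷ 16 tbsp/cup × 108 g/cup ≈ 24 g
cream cheese: 1.25 kg × 17/8 × 1000 g/kg ÷ 28.35 g/oz ≈ 94 oz

bread flour: 337 g; chopped pecans: 1928 g; sliced almonds: 24 g; cream cheese: 94 oz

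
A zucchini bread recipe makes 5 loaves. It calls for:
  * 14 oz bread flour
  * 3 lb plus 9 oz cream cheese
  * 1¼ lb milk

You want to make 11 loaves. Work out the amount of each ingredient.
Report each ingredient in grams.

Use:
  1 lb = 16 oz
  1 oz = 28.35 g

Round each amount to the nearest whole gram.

bread flour: 873 g; cream cheese: 3555 g; milk: 1247 g

Scaling factor: 11/5 = 2.2.
bread flour: 14 oz × 11/5 × 28.35 g/oz ≈ 873 g
cream cheese: (3 lb + 9 oz = 3.5625 lb) × 11/5 × 16 oz/lb × 28.35 g/oz ≈ 3555 g
milk: 1.25 lb × 11/5 × 16 oz/lb × 28.35 g/oz ≈ 1247 g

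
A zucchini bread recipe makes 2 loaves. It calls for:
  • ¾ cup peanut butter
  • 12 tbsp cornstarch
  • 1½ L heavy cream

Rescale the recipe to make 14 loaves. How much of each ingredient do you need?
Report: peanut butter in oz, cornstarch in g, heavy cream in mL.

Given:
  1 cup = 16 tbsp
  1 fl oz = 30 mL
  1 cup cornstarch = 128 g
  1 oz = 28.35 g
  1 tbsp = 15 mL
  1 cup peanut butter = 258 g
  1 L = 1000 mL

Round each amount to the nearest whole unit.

Scaling factor: 14/2 = 7.
peanut butter: 0.75 cup × 7 × 258 g/cup ÷ 28.35 g/oz ≈ 48 oz
cornstarch: 12 tbsp × 7 ÷ 16 tbsp/cup × 128 g/cup = 672 g
heavy cream: 1.5 L × 7 × 1000 mL/L = 10500 mL

peanut butter: 48 oz; cornstarch: 672 g; heavy cream: 10500 mL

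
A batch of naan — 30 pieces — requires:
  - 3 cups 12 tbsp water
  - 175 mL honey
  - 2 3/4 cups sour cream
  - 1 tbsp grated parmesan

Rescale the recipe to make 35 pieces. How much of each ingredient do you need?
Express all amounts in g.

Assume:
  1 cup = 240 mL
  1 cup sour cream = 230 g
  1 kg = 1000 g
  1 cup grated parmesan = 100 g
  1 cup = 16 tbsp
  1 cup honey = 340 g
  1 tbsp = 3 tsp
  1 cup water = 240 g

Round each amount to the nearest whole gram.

Scaling factor: 35/30 = 7/6.
water: (3 cup + 12 tbsp = 3.75 cup) × 7/6 × 240 g/cup = 1050 g
honey: 175 mL × 7/6 ÷ 240 mL/cup × 340 g/cup ≈ 289 g
sour cream: 2.75 cup × 7/6 × 230 g/cup ≈ 738 g
grated parmesan: 1 tbsp × 7/6 ÷ 16 tbsp/cup × 100 g/cup ≈ 7 g

water: 1050 g; honey: 289 g; sour cream: 738 g; grated parmesan: 7 g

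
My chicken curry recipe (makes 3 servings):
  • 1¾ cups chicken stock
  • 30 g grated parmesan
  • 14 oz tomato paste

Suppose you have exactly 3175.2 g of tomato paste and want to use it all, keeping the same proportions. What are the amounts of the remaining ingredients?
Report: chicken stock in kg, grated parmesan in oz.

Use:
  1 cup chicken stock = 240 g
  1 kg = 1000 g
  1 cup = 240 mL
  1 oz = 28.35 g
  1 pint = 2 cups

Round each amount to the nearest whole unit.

chicken stock: 3 kg; grated parmesan: 8 oz

The original recipe has 396.9 g of tomato paste, so the scaling factor is 3175.2 ÷ 396.9 = 8.
chicken stock: 1.75 cup × 8 × 240 g/cup ÷ 1000 g/kg ≈ 3 kg
grated parmesan: 30 g × 8 ÷ 28.35 g/oz ≈ 8 oz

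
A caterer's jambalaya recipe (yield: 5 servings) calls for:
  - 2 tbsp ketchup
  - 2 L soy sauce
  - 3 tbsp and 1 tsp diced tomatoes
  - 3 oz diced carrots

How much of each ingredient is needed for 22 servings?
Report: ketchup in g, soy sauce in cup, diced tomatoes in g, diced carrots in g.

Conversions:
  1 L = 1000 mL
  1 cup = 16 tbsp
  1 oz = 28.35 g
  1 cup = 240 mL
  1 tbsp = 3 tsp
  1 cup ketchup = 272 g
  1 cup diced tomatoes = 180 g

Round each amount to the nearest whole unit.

ketchup: 150 g; soy sauce: 37 cup; diced tomatoes: 165 g; diced carrots: 374 g

Scaling factor: 22/5 = 4.4.
ketchup: 2 tbsp × 22/5 ÷ 16 tbsp/cup × 272 g/cup ≈ 150 g
soy sauce: 2 L × 22/5 × 1000 mL/L ÷ 240 mL/cup ≈ 37 cup
diced tomatoes: (3 tbsp + 1 tsp = 10/3 tbsp) × 22/5 ÷ 16 tbsp/cup × 180 g/cup = 165 g
diced carrots: 3 oz × 22/5 × 28.35 g/oz ≈ 374 g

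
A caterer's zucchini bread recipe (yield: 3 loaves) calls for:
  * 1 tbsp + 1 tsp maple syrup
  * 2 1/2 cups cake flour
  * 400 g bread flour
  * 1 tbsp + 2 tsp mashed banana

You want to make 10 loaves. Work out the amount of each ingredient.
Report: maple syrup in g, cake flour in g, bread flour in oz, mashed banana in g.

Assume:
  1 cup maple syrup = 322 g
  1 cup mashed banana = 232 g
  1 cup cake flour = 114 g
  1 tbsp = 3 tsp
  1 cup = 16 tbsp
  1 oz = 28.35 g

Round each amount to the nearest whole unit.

Scaling factor: 10/3.
maple syrup: (1 tbsp + 1 tsp = 4/3 tbsp) × 10/3 ÷ 16 tbsp/cup × 322 g/cup ≈ 89 g
cake flour: 2.5 cup × 10/3 × 114 g/cup = 950 g
bread flour: 400 g × 10/3 ÷ 28.35 g/oz ≈ 47 oz
mashed banana: (1 tbsp + 2 tsp = 5/3 tbsp) × 10/3 ÷ 16 tbsp/cup × 232 g/cup ≈ 81 g

maple syrup: 89 g; cake flour: 950 g; bread flour: 47 oz; mashed banana: 81 g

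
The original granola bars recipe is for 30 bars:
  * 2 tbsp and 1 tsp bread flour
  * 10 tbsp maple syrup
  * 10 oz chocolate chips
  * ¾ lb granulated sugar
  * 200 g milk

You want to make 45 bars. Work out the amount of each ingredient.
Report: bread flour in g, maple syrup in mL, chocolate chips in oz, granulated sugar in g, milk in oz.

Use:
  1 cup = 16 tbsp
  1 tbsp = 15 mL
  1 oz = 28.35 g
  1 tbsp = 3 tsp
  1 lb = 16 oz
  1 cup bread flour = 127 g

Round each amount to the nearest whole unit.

bread flour: 28 g; maple syrup: 225 mL; chocolate chips: 15 oz; granulated sugar: 510 g; milk: 11 oz

Scaling factor: 45/30 = 3/2 = 1.5.
bread flour: (2 tbsp + 1 tsp = 7/3 tbsp) × 3/2 ÷ 16 tbsp/cup × 127 g/cup ≈ 28 g
maple syrup: 10 tbsp × 3/2 × 15 mL/tbsp = 225 mL
chocolate chips: 10 oz × 3/2 = 15 oz
granulated sugar: 0.75 lb × 3/2 × 16 oz/lb × 28.35 g/oz ≈ 510 g
milk: 200 g × 3/2 ÷ 28.35 g/oz ≈ 11 oz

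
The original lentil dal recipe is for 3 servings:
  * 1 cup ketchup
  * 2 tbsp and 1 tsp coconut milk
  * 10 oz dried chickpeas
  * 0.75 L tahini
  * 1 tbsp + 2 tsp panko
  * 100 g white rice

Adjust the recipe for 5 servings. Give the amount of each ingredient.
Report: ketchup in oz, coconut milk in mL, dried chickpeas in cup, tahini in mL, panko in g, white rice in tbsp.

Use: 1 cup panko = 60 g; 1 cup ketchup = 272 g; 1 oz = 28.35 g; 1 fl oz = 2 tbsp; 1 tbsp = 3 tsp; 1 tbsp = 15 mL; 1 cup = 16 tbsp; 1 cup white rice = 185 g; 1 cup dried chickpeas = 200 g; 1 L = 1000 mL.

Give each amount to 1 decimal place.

ketchup: 16.0 oz; coconut milk: 58.3 mL; dried chickpeas: 2.4 cup; tahini: 1250.0 mL; panko: 10.4 g; white rice: 14.4 tbsp

Scaling factor: 5/3.
ketchup: 1 cup × 5/3 × 272 g/cup ÷ 28.35 g/oz ≈ 16.0 oz
coconut milk: (2 tbsp + 1 tsp = 7/3 tbsp) × 5/3 × 15 mL/tbsp ≈ 58.3 mL
dried chickpeas: 10 oz × 5/3 × 28.35 g/oz ÷ 200 g/cup ≈ 2.4 cup
tahini: 0.75 L × 5/3 × 1000 mL/L = 1250.0 mL
panko: (1 tbsp + 2 tsp = 5/3 tbsp) × 5/3 ÷ 16 tbsp/cup × 60 g/cup ≈ 10.4 g
white rice: 100 g × 5/3 ÷ 185 g/cup × 16 tbsp/cup ≈ 14.4 tbsp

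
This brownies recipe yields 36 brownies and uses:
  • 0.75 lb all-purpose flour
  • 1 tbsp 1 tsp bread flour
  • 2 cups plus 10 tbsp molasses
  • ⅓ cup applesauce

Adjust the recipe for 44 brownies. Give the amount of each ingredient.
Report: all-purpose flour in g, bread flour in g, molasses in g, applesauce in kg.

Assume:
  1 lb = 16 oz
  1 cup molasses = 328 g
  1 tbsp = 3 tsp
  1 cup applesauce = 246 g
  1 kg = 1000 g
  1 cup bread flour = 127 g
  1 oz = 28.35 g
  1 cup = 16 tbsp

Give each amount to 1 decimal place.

Scaling factor: 44/36 = 11/9.
all-purpose flour: 0.75 lb × 11/9 × 16 oz/lb × 28.35 g/oz = 415.8 g
bread flour: (1 tbsp + 1 tsp = 4/3 tbsp) × 11/9 ÷ 16 tbsp/cup × 127 g/cup ≈ 12.9 g
molasses: (2 cup + 10 tbsp = 2.625 cup) × 11/9 × 328 g/cup ≈ 1052.3 g
applesauce: 1/3 cup × 11/9 × 246 g/cup ÷ 1000 g/kg ≈ 0.1 kg

all-purpose flour: 415.8 g; bread flour: 12.9 g; molasses: 1052.3 g; applesauce: 0.1 kg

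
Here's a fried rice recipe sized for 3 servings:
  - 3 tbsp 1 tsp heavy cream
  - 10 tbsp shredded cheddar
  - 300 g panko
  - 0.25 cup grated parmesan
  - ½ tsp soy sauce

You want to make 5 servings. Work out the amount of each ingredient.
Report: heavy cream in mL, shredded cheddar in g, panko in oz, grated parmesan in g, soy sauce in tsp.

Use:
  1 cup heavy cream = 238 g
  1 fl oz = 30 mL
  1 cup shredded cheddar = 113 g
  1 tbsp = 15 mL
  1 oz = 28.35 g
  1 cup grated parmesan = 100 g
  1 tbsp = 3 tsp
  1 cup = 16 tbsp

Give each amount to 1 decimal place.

Scaling factor: 5/3.
heavy cream: (3 tbsp + 1 tsp = 10/3 tbsp) × 5/3 × 15 mL/tbsp ≈ 83.3 mL
shredded cheddar: 10 tbsp × 5/3 ÷ 16 tbsp/cup × 113 g/cup ≈ 117.7 g
panko: 300 g × 5/3 ÷ 28.35 g/oz ≈ 17.6 oz
grated parmesan: 0.25 cup × 5/3 × 100 g/cup ≈ 41.7 g
soy sauce: 0.5 tsp × 5/3 ≈ 0.8 tsp

heavy cream: 83.3 mL; shredded cheddar: 117.7 g; panko: 17.6 oz; grated parmesan: 41.7 g; soy sauce: 0.8 tsp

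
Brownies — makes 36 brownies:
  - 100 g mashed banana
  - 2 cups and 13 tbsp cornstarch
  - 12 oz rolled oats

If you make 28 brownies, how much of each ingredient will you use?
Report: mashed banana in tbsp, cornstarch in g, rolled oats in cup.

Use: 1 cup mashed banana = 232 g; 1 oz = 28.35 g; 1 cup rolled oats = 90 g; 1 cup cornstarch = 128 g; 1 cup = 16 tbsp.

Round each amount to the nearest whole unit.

mashed banana: 5 tbsp; cornstarch: 280 g; rolled oats: 3 cup

Scaling factor: 28/36 = 7/9.
mashed banana: 100 g × 7/9 ÷ 232 g/cup × 16 tbsp/cup ≈ 5 tbsp
cornstarch: (2 cup + 13 tbsp = 2.8125 cup) × 7/9 × 128 g/cup = 280 g
rolled oats: 12 oz × 7/9 × 28.35 g/oz ÷ 90 g/cup ≈ 3 cup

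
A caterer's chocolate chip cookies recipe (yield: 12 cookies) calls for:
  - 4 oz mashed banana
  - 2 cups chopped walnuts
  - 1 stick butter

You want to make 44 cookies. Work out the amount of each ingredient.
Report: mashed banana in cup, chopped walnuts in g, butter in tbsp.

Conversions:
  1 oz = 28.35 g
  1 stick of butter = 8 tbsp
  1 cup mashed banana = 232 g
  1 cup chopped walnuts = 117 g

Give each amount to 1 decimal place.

Scaling factor: 44/12 = 11/3.
mashed banana: 4 oz × 11/3 × 28.35 g/oz ÷ 232 g/cup ≈ 1.8 cup
chopped walnuts: 2 cup × 11/3 × 117 g/cup = 858.0 g
butter: 1 stick × 11/3 × 8 tbsp/stick ≈ 29.3 tbsp

mashed banana: 1.8 cup; chopped walnuts: 858.0 g; butter: 29.3 tbsp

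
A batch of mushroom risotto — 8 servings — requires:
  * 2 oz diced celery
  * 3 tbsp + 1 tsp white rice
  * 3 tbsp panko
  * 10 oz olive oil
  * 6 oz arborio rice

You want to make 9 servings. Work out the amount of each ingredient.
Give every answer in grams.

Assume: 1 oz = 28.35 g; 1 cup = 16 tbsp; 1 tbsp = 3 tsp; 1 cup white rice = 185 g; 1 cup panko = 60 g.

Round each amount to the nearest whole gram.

diced celery: 64 g; white rice: 43 g; panko: 13 g; olive oil: 319 g; arborio rice: 191 g

Scaling factor: 9/8 = 1.125.
diced celery: 2 oz × 9/8 × 28.35 g/oz ≈ 64 g
white rice: (3 tbsp + 1 tsp = 10/3 tbsp) × 9/8 ÷ 16 tbsp/cup × 185 g/cup ≈ 43 g
panko: 3 tbsp × 9/8 ÷ 16 tbsp/cup × 60 g/cup ≈ 13 g
olive oil: 10 oz × 9/8 × 28.35 g/oz ≈ 319 g
arborio rice: 6 oz × 9/8 × 28.35 g/oz ≈ 191 g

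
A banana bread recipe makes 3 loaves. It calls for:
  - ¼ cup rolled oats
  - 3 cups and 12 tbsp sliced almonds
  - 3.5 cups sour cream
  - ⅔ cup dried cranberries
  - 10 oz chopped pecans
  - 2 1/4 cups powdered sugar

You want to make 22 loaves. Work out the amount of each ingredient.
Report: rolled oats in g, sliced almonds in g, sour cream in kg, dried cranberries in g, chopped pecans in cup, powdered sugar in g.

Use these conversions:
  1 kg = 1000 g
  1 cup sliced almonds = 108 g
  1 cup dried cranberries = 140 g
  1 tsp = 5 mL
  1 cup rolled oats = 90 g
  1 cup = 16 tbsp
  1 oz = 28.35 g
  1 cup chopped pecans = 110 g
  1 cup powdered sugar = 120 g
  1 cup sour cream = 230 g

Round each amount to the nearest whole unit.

rolled oats: 165 g; sliced almonds: 2970 g; sour cream: 6 kg; dried cranberries: 684 g; chopped pecans: 19 cup; powdered sugar: 1980 g

Scaling factor: 22/3.
rolled oats: 0.25 cup × 22/3 × 90 g/cup = 165 g
sliced almonds: (3 cup + 12 tbsp = 3.75 cup) × 22/3 × 108 g/cup = 2970 g
sour cream: 3.5 cup × 22/3 × 230 g/cup ÷ 1000 g/kg ≈ 6 kg
dried cranberries: 2/3 cup × 22/3 × 140 g/cup ≈ 684 g
chopped pecans: 10 oz × 22/3 × 28.35 g/oz ÷ 110 g/cup ≈ 19 cup
powdered sugar: 2.25 cup × 22/3 × 120 g/cup = 1980 g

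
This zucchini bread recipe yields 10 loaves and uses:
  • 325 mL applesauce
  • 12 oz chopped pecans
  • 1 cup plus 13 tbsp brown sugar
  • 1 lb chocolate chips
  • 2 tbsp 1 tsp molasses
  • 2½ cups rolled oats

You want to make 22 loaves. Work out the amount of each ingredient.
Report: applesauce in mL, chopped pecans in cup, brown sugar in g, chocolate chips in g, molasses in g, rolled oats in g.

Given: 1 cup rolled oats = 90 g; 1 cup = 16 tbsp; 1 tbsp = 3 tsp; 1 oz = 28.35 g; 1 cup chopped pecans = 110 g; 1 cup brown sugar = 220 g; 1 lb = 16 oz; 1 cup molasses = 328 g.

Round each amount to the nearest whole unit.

Scaling factor: 22/10 = 11/5 = 2.2.
applesauce: 325 mL × 11/5 = 715 mL
chopped pecans: 12 oz × 11/5 × 28.35 g/oz ÷ 110 g/cup ≈ 7 cup
brown sugar: (1 cup + 13 tbsp = 1.8125 cup) × 11/5 × 220 g/cup ≈ 877 g
chocolate chips: 1 lb × 11/5 × 16 oz/lb × 28.35 g/oz ≈ 998 g
molasses: (2 tbsp + 1 tsp = 7/3 tbsp) × 11/5 ÷ 16 tbsp/cup × 328 g/cup ≈ 105 g
rolled oats: 2.5 cup × 11/5 × 90 g/cup = 495 g

applesauce: 715 mL; chopped pecans: 7 cup; brown sugar: 877 g; chocolate chips: 998 g; molasses: 105 g; rolled oats: 495 g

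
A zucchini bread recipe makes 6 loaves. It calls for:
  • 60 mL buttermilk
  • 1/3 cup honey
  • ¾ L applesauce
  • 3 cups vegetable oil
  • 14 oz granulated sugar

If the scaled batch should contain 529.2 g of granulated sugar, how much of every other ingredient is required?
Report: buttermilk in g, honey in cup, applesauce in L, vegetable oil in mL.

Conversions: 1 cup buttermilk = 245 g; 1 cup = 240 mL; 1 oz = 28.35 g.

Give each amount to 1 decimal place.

buttermilk: 81.7 g; honey: 0.4 cup; applesauce: 1.0 L; vegetable oil: 960.0 mL

The original recipe has 396.9 g of granulated sugar, so the scaling factor is 529.2 ÷ 396.9 = 4/3.
buttermilk: 60 mL × 4/3 ÷ 240 mL/cup × 245 g/cup ≈ 81.7 g
honey: 1/3 cup × 4/3 ≈ 0.4 cup
applesauce: 0.75 L × 4/3 = 1.0 L
vegetable oil: 3 cup × 4/3 × 240 mL/cup = 960.0 mL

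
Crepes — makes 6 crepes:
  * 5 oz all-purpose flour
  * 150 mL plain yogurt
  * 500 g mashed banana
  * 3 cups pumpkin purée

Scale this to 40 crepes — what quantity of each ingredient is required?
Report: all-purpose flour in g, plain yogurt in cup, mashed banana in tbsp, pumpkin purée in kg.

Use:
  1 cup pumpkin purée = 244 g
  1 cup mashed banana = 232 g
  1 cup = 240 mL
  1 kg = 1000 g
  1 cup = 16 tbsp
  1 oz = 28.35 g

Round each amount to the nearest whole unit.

all-purpose flour: 945 g; plain yogurt: 4 cup; mashed banana: 230 tbsp; pumpkin purée: 5 kg

Scaling factor: 40/6 = 20/3.
all-purpose flour: 5 oz × 20/3 × 28.35 g/oz = 945 g
plain yogurt: 150 mL × 20/3 ÷ 240 mL/cup ≈ 4 cup
mashed banana: 500 g × 20/3 ÷ 232 g/cup × 16 tbsp/cup ≈ 230 tbsp
pumpkin purée: 3 cup × 20/3 × 244 g/cup ÷ 1000 g/kg ≈ 5 kg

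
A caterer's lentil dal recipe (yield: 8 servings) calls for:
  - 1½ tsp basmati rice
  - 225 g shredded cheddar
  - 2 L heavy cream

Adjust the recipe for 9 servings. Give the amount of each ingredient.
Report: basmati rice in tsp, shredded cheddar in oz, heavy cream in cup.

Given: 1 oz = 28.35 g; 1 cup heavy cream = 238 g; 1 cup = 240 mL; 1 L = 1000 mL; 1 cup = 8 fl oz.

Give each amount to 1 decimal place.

Scaling factor: 9/8 = 1.125.
basmati rice: 1.5 tsp × 9/8 ≈ 1.7 tsp
shredded cheddar: 225 g × 9/8 ÷ 28.35 g/oz ≈ 8.9 oz
heavy cream: 2 L × 9/8 × 1000 mL/L ÷ 240 mL/cup ≈ 9.4 cup

basmati rice: 1.7 tsp; shredded cheddar: 8.9 oz; heavy cream: 9.4 cup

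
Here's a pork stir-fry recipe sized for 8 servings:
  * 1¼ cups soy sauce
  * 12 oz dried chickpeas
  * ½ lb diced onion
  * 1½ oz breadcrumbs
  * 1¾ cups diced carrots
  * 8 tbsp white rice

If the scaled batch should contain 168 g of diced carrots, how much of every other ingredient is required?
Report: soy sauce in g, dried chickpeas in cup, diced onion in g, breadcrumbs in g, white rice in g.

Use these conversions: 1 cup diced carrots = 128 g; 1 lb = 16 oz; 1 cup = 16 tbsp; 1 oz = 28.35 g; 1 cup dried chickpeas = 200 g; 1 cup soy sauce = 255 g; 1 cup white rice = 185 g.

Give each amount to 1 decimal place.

soy sauce: 239.1 g; dried chickpeas: 1.3 cup; diced onion: 170.1 g; breadcrumbs: 31.9 g; white rice: 69.4 g

The original recipe has 224 g of diced carrots, so the scaling factor is 168 ÷ 224 = 3/4 = 0.75.
soy sauce: 1.25 cup × 3/4 × 255 g/cup ≈ 239.1 g
dried chickpeas: 12 oz × 3/4 × 28.35 g/oz ÷ 200 g/cup ≈ 1.3 cup
diced onion: 0.5 lb × 3/4 × 16 oz/lb × 28.35 g/oz = 170.1 g
breadcrumbs: 1.5 oz × 3/4 × 28.35 g/oz ≈ 31.9 g
white rice: 8 tbsp × 3/4 ÷ 16 tbsp/cup × 185 g/cup ≈ 69.4 g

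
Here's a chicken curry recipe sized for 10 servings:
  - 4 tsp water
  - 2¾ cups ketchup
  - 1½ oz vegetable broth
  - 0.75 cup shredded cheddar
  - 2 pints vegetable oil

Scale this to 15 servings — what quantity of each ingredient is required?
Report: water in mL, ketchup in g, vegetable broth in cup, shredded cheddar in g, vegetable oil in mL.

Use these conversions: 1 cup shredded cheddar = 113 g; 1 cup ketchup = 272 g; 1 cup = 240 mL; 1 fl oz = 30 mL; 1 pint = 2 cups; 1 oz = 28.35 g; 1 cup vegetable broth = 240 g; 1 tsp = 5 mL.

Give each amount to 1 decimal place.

Scaling factor: 15/10 = 3/2 = 1.5.
water: 4 tsp × 3/2 × 5 mL/tsp = 30.0 mL
ketchup: 2.75 cup × 3/2 × 272 g/cup = 1122.0 g
vegetable broth: 1.5 oz × 3/2 × 28.35 g/oz ÷ 240 g/cup ≈ 0.3 cup
shredded cheddar: 0.75 cup × 3/2 × 113 g/cup ≈ 127.1 g
vegetable oil: 2 pint × 3/2 × 2 cup/pint × 240 mL/cup = 1440.0 mL

water: 30.0 mL; ketchup: 1122.0 g; vegetable broth: 0.3 cup; shredded cheddar: 127.1 g; vegetable oil: 1440.0 mL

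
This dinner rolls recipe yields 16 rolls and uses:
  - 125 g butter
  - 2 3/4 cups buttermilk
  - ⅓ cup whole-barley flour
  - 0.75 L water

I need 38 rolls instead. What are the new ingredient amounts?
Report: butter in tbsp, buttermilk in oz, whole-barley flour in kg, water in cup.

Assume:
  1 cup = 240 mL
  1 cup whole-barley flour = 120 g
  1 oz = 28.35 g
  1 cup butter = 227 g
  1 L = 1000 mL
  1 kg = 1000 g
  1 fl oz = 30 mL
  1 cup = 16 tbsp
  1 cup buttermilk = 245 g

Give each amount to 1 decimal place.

butter: 20.9 tbsp; buttermilk: 56.4 oz; whole-barley flour: 0.1 kg; water: 7.4 cup

Scaling factor: 38/16 = 19/8 = 2.375.
butter: 125 g × 19/8 ÷ 227 g/cup × 16 tbsp/cup ≈ 20.9 tbsp
buttermilk: 2.75 cup × 19/8 × 245 g/cup ÷ 28.35 g/oz ≈ 56.4 oz
whole-barley flour: 1/3 cup × 19/8 × 120 g/cup ÷ 1000 g/kg ≈ 0.1 kg
water: 0.75 L × 19/8 × 1000 mL/L ÷ 240 mL/cup ≈ 7.4 cup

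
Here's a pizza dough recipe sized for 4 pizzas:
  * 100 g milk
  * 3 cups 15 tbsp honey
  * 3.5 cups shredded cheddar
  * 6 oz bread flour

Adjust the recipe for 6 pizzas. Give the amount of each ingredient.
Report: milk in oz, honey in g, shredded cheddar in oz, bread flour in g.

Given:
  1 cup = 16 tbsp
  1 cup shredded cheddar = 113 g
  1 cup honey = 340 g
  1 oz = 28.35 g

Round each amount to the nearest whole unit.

Scaling factor: 6/4 = 3/2 = 1.5.
milk: 100 g × 3/2 ÷ 28.35 g/oz ≈ 5 oz
honey: (3 cup + 15 tbsp = 3.9375 cup) × 3/2 × 340 g/cup ≈ 2008 g
shredded cheddar: 3.5 cup × 3/2 × 113 g/cup ÷ 28.35 g/oz ≈ 21 oz
bread flour: 6 oz × 3/2 × 28.35 g/oz ≈ 255 g

milk: 5 oz; honey: 2008 g; shredded cheddar: 21 oz; bread flour: 255 g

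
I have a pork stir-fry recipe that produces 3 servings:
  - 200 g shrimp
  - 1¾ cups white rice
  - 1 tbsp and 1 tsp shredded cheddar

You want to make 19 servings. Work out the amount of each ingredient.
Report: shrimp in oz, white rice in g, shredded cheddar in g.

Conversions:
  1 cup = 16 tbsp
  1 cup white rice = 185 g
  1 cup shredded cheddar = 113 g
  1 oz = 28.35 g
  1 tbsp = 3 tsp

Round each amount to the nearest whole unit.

shrimp: 45 oz; white rice: 2050 g; shredded cheddar: 60 g

Scaling factor: 19/3.
shrimp: 200 g × 19/3 ÷ 28.35 g/oz ≈ 45 oz
white rice: 1.75 cup × 19/3 × 185 g/cup ≈ 2050 g
shredded cheddar: (1 tbsp + 1 tsp = 4/3 tbsp) × 19/3 ÷ 16 tbsp/cup × 113 g/cup ≈ 60 g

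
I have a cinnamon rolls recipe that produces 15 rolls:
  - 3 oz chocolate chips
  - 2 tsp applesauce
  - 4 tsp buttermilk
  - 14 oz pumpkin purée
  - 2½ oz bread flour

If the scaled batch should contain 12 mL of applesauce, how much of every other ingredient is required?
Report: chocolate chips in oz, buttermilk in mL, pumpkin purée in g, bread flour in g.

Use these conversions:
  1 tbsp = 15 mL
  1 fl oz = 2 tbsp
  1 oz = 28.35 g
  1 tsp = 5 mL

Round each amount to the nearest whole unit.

The original recipe has 10 mL of applesauce, so the scaling factor is 12 ÷ 10 = 6/5 = 1.2.
chocolate chips: 3 oz × 6/5 ≈ 4 oz
buttermilk: 4 tsp × 6/5 × 5 mL/tsp = 24 mL
pumpkin purée: 14 oz × 6/5 × 28.35 g/oz ≈ 476 g
bread flour: 2.5 oz × 6/5 × 28.35 g/oz ≈ 85 g

chocolate chips: 4 oz; buttermilk: 24 mL; pumpkin purée: 476 g; bread flour: 85 g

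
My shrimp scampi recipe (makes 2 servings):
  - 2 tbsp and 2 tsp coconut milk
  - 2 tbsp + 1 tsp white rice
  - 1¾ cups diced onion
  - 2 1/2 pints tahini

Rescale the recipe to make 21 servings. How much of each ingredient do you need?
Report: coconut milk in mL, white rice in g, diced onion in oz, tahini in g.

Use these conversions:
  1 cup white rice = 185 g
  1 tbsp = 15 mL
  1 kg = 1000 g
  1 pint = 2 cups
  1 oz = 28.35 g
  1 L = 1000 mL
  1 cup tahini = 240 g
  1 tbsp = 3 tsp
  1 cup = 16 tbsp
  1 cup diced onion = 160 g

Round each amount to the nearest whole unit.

Scaling factor: 21/2 = 10.5.
coconut milk: (2 tbsp + 2 tsp = 8/3 tbsp) × 21/2 × 15 mL/tbsp = 420 mL
white rice: (2 tbsp + 1 tsp = 7/3 tbsp) × 21/2 ÷ 16 tbsp/cup × 185 g/cup ≈ 283 g
diced onion: 1.75 cup × 21/2 × 160 g/cup ÷ 28.35 g/oz ≈ 104 oz
tahini: 2.5 pint × 21/2 × 2 cup/pint × 240 g/cup = 12600 g

coconut milk: 420 mL; white rice: 283 g; diced onion: 104 oz; tahini: 12600 g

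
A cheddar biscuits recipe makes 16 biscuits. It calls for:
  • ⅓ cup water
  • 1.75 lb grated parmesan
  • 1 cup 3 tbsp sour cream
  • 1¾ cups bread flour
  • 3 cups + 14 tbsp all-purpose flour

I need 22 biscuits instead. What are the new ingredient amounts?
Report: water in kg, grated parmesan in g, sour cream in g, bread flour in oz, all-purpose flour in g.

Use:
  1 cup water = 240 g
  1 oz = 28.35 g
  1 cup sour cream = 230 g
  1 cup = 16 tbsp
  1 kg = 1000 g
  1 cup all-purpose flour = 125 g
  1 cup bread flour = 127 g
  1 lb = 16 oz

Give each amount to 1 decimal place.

Scaling factor: 22/16 = 11/8 = 1.375.
water: 1/3 cup × 11/8 × 240 g/cup ÷ 1000 g/kg ≈ 0.1 kg
grated parmesan: 1.75 lb × 11/8 × 16 oz/lb × 28.35 g/oz ≈ 1091.5 g
sour cream: (1 cup + 3 tbsp = 1.1875 cup) × 11/8 × 230 g/cup ≈ 375.5 g
bread flour: 1.75 cup × 11/8 × 127 g/cup ÷ 28.35 g/oz ≈ 10.8 oz
all-purpose flour: (3 cup + 14 tbsp = 3.875 cup) × 11/8 × 125 g/cup ≈ 666.0 g

water: 0.1 kg; grated parmesan: 1091.5 g; sour cream: 375.5 g; bread flour: 10.8 oz; all-purpose flour: 666.0 g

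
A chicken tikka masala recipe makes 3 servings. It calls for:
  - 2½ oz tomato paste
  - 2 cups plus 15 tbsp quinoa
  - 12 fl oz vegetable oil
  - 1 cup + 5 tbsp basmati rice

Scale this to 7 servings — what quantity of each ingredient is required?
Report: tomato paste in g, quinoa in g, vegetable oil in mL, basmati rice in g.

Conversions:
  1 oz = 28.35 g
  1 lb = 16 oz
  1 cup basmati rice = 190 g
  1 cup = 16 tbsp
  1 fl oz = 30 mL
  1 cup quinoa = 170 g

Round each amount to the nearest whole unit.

Scaling factor: 7/3.
tomato paste: 2.5 oz × 7/3 × 28.35 g/oz ≈ 165 g
quinoa: (2 cup + 15 tbsp = 2.9375 cup) × 7/3 × 170 g/cup ≈ 1165 g
vegetable oil: 12 fl oz × 7/3 × 30 mL/fl oz = 840 mL
basmati rice: (1 cup + 5 tbsp = 1.3125 cup) × 7/3 × 190 g/cup ≈ 582 g

tomato paste: 165 g; quinoa: 1165 g; vegetable oil: 840 mL; basmati rice: 582 g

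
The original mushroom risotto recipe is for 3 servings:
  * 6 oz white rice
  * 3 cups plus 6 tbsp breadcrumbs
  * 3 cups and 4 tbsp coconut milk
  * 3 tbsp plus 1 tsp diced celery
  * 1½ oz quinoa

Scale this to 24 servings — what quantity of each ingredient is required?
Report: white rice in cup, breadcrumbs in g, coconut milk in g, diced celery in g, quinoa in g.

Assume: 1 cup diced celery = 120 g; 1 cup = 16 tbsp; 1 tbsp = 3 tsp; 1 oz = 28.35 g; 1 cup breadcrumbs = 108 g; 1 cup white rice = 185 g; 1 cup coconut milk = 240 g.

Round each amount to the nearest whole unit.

Scaling factor: 24/3 = 8.
white rice: 6 oz × 8 × 28.35 g/oz ÷ 185 g/cup ≈ 7 cup
breadcrumbs: (3 cup + 6 tbsp = 3.375 cup) × 8 × 108 g/cup = 2916 g
coconut milk: (3 cup + 4 tbsp = 3.25 cup) × 8 × 240 g/cup = 6240 g
diced celery: (3 tbsp + 1 tsp = 10/3 tbsp) × 8 ÷ 16 tbsp/cup × 120 g/cup = 200 g
quinoa: 1.5 oz × 8 × 28.35 g/oz ≈ 340 g

white rice: 7 cup; breadcrumbs: 2916 g; coconut milk: 6240 g; diced celery: 200 g; quinoa: 340 g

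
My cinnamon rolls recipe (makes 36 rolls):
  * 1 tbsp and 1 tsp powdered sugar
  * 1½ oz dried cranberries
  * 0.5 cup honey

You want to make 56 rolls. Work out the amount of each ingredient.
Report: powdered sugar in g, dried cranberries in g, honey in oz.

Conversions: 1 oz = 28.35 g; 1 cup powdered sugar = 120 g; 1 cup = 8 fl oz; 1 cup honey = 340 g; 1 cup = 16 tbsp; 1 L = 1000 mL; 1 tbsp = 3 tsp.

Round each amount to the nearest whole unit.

Scaling factor: 56/36 = 14/9.
powdered sugar: (1 tbsp + 1 tsp = 4/3 tbsp) × 14/9 ÷ 16 tbsp/cup × 120 g/cup ≈ 16 g
dried cranberries: 1.5 oz × 14/9 × 28.35 g/oz ≈ 66 g
honey: 0.5 cup × 14/9 × 340 g/cup ÷ 28.35 g/oz ≈ 9 oz

powdered sugar: 16 g; dried cranberries: 66 g; honey: 9 oz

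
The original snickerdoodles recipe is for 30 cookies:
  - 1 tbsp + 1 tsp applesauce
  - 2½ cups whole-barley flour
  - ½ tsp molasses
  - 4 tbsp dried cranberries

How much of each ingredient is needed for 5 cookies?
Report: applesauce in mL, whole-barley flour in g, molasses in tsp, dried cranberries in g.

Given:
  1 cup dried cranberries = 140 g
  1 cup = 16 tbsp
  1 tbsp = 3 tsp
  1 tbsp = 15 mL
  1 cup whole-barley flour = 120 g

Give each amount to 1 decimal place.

Scaling factor: 5/30 = 1/6.
applesauce: (1 tbsp + 1 tsp = 4/3 tbsp) × 1/6 × 15 mL/tbsp ≈ 3.3 mL
whole-barley flour: 2.5 cup × 1/6 × 120 g/cup = 50.0 g
molasses: 0.5 tsp × 1/6 ≈ 0.1 tsp
dried cranberries: 4 tbsp × 1/6 ÷ 16 tbsp/cup × 140 g/cup ≈ 5.8 g

applesauce: 3.3 mL; whole-barley flour: 50.0 g; molasses: 0.1 tsp; dried cranberries: 5.8 g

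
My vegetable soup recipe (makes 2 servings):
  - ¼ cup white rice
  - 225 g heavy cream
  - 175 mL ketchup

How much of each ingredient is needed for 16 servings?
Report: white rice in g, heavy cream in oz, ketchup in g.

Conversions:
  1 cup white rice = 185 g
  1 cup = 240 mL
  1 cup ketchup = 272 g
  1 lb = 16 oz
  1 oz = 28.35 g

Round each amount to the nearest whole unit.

white rice: 370 g; heavy cream: 63 oz; ketchup: 1587 g

Scaling factor: 16/2 = 8.
white rice: 0.25 cup × 8 × 185 g/cup = 370 g
heavy cream: 225 g × 8 ÷ 28.35 g/oz ≈ 63 oz
ketchup: 175 mL × 8 ÷ 240 mL/cup × 272 g/cup ≈ 1587 g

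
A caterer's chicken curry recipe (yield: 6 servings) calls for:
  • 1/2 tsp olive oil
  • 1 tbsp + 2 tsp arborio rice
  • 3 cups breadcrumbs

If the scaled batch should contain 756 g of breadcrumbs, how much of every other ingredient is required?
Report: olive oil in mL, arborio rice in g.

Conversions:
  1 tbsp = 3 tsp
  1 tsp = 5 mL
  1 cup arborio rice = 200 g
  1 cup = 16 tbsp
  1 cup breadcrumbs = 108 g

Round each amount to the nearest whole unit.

olive oil: 6 mL; arborio rice: 49 g

The original recipe has 324 g of breadcrumbs, so the scaling factor is 756 ÷ 324 = 7/3.
olive oil: 0.5 tsp × 7/3 × 5 mL/tsp ≈ 6 mL
arborio rice: (1 tbsp + 2 tsp = 5/3 tbsp) × 7/3 ÷ 16 tbsp/cup × 200 g/cup ≈ 49 g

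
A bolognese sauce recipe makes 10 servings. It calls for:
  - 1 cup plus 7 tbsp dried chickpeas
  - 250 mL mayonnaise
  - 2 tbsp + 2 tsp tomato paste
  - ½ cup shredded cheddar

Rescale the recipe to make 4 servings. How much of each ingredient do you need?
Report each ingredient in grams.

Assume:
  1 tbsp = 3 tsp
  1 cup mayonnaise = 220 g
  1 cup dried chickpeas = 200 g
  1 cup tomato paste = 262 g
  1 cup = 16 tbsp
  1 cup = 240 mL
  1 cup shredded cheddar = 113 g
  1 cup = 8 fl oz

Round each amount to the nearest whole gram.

dried chickpeas: 115 g; mayonnaise: 92 g; tomato paste: 17 g; shredded cheddar: 23 g

Scaling factor: 4/10 = 2/5 = 0.4.
dried chickpeas: (1 cup + 7 tbsp = 1.4375 cup) × 2/5 × 200 g/cup = 115 g
mayonnaise: 250 mL × 2/5 ÷ 240 mL/cup × 220 g/cup ≈ 92 g
tomato paste: (2 tbsp + 2 tsp = 8/3 tbsp) × 2/5 ÷ 16 tbsp/cup × 262 g/cup ≈ 17 g
shredded cheddar: 0.5 cup × 2/5 × 113 g/cup ≈ 23 g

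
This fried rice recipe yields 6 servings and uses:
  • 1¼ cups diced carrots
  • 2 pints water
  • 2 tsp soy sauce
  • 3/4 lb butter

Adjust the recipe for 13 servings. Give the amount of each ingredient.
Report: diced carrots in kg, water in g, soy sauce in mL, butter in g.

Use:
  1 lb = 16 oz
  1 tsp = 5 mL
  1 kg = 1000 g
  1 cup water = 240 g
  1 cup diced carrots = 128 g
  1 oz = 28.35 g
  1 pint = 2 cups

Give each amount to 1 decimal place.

diced carrots: 0.3 kg; water: 2080.0 g; soy sauce: 21.7 mL; butter: 737.1 g

Scaling factor: 13/6.
diced carrots: 1.25 cup × 13/6 × 128 g/cup ÷ 1000 g/kg ≈ 0.3 kg
water: 2 pint × 13/6 × 2 cup/pint × 240 g/cup = 2080.0 g
soy sauce: 2 tsp × 13/6 × 5 mL/tsp ≈ 21.7 mL
butter: 0.75 lb × 13/6 × 16 oz/lb × 28.35 g/oz = 737.1 g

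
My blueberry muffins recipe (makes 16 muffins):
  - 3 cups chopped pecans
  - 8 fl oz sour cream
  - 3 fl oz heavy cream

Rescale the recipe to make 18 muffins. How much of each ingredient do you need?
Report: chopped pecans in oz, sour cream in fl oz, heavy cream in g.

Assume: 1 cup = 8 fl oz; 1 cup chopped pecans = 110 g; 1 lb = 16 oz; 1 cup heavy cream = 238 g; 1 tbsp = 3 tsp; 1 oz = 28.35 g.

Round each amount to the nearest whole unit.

Scaling factor: 18/16 = 9/8 = 1.125.
chopped pecans: 3 cup × 9/8 × 110 g/cup ÷ 28.35 g/oz ≈ 13 oz
sour cream: 8 fl oz × 9/8 = 9 fl oz
heavy cream: 3 fl oz × 9/8 ÷ 8 fl oz/cup × 238 g/cup ≈ 100 g

chopped pecans: 13 oz; sour cream: 9 fl oz; heavy cream: 100 g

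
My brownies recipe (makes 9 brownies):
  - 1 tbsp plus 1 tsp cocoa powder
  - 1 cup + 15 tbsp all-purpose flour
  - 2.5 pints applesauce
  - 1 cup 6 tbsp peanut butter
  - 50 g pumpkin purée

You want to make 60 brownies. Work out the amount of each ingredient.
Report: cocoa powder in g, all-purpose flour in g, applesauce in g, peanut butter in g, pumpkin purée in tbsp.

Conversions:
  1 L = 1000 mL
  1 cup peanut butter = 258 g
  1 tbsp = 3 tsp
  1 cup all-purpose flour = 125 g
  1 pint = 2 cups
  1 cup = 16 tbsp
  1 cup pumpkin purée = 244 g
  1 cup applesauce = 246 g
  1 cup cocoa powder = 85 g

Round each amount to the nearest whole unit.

Scaling factor: 60/9 = 20/3.
cocoa powder: (1 tbsp + 1 tsp = 4/3 tbsp) × 20/3 ÷ 16 tbsp/cup × 85 g/cup ≈ 47 g
all-purpose flour: (1 cup + 15 tbsp = 1.9375 cup) × 20/3 × 125 g/cup ≈ 1615 g
applesauce: 2.5 pint × 20/3 × 2 cup/pint × 246 g/cup = 8200 g
peanut butter: (1 cup + 6 tbsp = 1.375 cup) × 20/3 × 258 g/cup = 2365 g
pumpkin purée: 50 g × 20/3 ÷ 244 g/cup × 16 tbsp/cup ≈ 22 tbsp

cocoa powder: 47 g; all-purpose flour: 1615 g; applesauce: 8200 g; peanut butter: 2365 g; pumpkin purée: 22 tbsp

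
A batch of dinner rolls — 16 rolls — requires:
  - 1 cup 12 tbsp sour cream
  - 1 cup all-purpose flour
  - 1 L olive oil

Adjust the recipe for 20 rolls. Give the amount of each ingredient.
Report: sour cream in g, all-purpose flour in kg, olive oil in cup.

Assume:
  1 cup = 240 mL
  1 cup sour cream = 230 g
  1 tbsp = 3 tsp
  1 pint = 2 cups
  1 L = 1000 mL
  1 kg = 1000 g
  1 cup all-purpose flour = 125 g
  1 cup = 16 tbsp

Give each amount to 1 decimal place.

sour cream: 503.1 g; all-purpose flour: 0.2 kg; olive oil: 5.2 cup

Scaling factor: 20/16 = 5/4 = 1.25.
sour cream: (1 cup + 12 tbsp = 1.75 cup) × 5/4 × 230 g/cup ≈ 503.1 g
all-purpose flour: 1 cup × 5/4 × 125 g/cup ÷ 1000 g/kg ≈ 0.2 kg
olive oil: 1 L × 5/4 × 1000 mL/L ÷ 240 mL/cup ≈ 5.2 cup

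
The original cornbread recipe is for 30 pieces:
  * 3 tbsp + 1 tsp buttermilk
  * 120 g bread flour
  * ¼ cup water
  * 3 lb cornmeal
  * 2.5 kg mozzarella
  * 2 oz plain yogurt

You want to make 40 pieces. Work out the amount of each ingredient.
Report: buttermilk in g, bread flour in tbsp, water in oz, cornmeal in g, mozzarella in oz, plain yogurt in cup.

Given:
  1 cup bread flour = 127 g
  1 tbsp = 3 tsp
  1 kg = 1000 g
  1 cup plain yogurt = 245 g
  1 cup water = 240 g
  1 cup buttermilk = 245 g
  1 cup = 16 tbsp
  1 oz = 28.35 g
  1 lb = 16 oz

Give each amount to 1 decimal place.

Scaling factor: 40/30 = 4/3.
buttermilk: (3 tbsp + 1 tsp = 10/3 tbsp) × 4/3 ÷ 16 tbsp/cup × 245 g/cup ≈ 68.1 g
bread flour: 120 g × 4/3 ÷ 127 g/cup × 16 tbsp/cup ≈ 20.2 tbsp
water: 0.25 cup × 4/3 × 240 g/cup ÷ 28.35 g/oz ≈ 2.8 oz
cornmeal: 3 lb × 4/3 × 16 oz/lb × 28.35 g/oz = 1814.4 g
mozzarella: 2.5 kg × 4/3 × 1000 g/kg ÷ 28.35 g/oz ≈ 117.6 oz
plain yogurt: 2 oz × 4/3 × 28.35 g/oz ÷ 245 g/cup ≈ 0.3 cup

buttermilk: 68.1 g; bread flour: 20.2 tbsp; water: 2.8 oz; cornmeal: 1814.4 g; mozzarella: 117.6 oz; plain yogurt: 0.3 cup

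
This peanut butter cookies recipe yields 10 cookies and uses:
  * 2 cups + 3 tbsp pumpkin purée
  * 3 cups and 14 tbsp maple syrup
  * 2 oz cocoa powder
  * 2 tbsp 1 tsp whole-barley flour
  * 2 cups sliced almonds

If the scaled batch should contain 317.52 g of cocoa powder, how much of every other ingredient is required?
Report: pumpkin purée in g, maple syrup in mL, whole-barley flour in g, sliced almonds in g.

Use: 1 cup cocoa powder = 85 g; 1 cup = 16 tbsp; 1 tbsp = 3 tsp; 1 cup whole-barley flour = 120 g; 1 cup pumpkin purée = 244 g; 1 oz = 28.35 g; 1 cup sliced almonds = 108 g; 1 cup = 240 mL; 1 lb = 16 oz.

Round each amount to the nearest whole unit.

The original recipe has 56.7 g of cocoa powder, so the scaling factor is 317.52 ÷ 56.7 = 28/5 = 5.6.
pumpkin purée: (2 cup + 3 tbsp = 2.1875 cup) × 28/5 × 244 g/cup = 2989 g
maple syrup: (3 cup + 14 tbsp = 3.875 cup) × 28/5 × 240 mL/cup = 5208 mL
whole-barley flour: (2 tbsp + 1 tsp = 7/3 tbsp) × 28/5 ÷ 16 tbsp/cup × 120 g/cup = 98 g
sliced almonds: 2 cup × 28/5 × 108 g/cup ≈ 1210 g

pumpkin purée: 2989 g; maple syrup: 5208 mL; whole-barley flour: 98 g; sliced almonds: 1210 g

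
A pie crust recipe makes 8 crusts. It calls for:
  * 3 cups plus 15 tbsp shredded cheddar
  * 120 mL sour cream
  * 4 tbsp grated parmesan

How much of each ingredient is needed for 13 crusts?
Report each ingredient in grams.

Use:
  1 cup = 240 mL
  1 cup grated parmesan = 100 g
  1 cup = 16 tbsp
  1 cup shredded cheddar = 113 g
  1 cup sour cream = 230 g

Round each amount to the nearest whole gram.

Scaling factor: 13/8 = 1.625.
shredded cheddar: (3 cup + 15 tbsp = 3.9375 cup) × 13/8 × 113 g/cup ≈ 723 g
sour cream: 120 mL × 13/8 ÷ 240 mL/cup × 230 g/cup ≈ 187 g
grated parmesan: 4 tbsp × 13/8 ÷ 16 tbsp/cup × 100 g/cup ≈ 41 g

shredded cheddar: 723 g; sour cream: 187 g; grated parmesan: 41 g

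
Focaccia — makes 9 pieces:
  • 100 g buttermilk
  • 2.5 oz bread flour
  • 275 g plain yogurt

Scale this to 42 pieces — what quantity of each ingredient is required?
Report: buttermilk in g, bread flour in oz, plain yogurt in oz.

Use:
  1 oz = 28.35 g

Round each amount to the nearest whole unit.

Scaling factor: 42/9 = 14/3.
buttermilk: 100 g × 14/3 ≈ 467 g
bread flour: 2.5 oz × 14/3 ≈ 12 oz
plain yogurt: 275 g × 14/3 ÷ 28.35 g/oz ≈ 45 oz

buttermilk: 467 g; bread flour: 12 oz; plain yogurt: 45 oz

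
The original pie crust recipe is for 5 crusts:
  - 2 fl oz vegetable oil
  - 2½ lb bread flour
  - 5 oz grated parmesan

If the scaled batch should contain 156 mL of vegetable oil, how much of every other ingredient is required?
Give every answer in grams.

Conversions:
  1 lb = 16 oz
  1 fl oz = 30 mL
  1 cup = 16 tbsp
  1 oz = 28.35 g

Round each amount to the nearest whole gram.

bread flour: 2948 g; grated parmesan: 369 g

The original recipe has 60 mL of vegetable oil, so the scaling factor is 156 ÷ 60 = 13/5 = 2.6.
bread flour: 2.5 lb × 13/5 × 16 oz/lb × 28.35 g/oz ≈ 2948 g
grated parmesan: 5 oz × 13/5 × 28.35 g/oz ≈ 369 g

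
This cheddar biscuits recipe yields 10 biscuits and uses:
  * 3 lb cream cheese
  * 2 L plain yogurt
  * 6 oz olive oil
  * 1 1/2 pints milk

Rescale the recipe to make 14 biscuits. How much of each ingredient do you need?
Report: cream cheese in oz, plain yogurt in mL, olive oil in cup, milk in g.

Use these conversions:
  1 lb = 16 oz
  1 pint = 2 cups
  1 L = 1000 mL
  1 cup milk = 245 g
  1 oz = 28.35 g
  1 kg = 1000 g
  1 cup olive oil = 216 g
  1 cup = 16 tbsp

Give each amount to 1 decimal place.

cream cheese: 67.2 oz; plain yogurt: 2800.0 mL; olive oil: 1.1 cup; milk: 1029.0 g

Scaling factor: 14/10 = 7/5 = 1.4.
cream cheese: 3 lb × 7/5 × 16 oz/lb = 67.2 oz
plain yogurt: 2 L × 7/5 × 1000 mL/L = 2800.0 mL
olive oil: 6 oz × 7/5 × 28.35 g/oz ÷ 216 g/cup ≈ 1.1 cup
milk: 1.5 pint × 7/5 × 2 cup/pint × 245 g/cup = 1029.0 g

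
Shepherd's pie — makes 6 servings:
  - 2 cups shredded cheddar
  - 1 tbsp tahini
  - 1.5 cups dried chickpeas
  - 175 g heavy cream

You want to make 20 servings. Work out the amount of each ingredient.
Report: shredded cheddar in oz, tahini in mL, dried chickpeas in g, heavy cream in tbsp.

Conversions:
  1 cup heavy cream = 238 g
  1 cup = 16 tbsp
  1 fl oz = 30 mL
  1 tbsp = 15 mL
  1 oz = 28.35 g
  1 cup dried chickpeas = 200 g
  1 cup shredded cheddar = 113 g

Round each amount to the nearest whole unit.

shredded cheddar: 27 oz; tahini: 50 mL; dried chickpeas: 1000 g; heavy cream: 39 tbsp

Scaling factor: 20/6 = 10/3.
shredded cheddar: 2 cup × 10/3 × 113 g/cup ÷ 28.35 g/oz ≈ 27 oz
tahini: 1 tbsp × 10/3 × 15 mL/tbsp = 50 mL
dried chickpeas: 1.5 cup × 10/3 × 200 g/cup = 1000 g
heavy cream: 175 g × 10/3 ÷ 238 g/cup × 16 tbsp/cup ≈ 39 tbsp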